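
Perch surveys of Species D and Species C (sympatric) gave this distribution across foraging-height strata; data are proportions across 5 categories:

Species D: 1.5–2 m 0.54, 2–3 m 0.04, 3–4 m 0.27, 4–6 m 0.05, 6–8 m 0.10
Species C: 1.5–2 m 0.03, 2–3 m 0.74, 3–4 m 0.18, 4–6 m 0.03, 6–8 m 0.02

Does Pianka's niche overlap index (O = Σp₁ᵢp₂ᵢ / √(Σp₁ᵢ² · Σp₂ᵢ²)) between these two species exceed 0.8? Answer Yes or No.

No

Σ p₁ᵢp₂ᵢ = 0.0162 + 0.0296 + 0.0486 + 0.0015 + 0.0020 = 0.0979
Σp_1ᵢ² = 0.54² + 0.04² + 0.27² + 0.05² + 0.10² = 0.2916 + 0.0016 + 0.0729 + 0.0025 + 0.0100 = 0.3786
Σp_2ᵢ² = 0.03² + 0.74² + 0.18² + 0.03² + 0.02² = 0.0009 + 0.5476 + 0.0324 + 0.0009 + 0.0004 = 0.5822
O = 0.0979 / √(0.3786 × 0.5822) = 0.0979 / 0.46949 = 0.2085
O = 0.2085 < 0.8 → No.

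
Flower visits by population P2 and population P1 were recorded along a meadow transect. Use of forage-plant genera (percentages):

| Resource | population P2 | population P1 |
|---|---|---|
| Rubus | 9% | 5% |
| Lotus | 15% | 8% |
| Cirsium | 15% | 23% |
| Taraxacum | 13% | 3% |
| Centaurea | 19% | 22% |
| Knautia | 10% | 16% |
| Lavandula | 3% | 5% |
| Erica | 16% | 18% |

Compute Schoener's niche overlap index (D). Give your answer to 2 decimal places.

Convert percentages to proportions (divide by 100).
Σ|p₁ᵢ − p₂ᵢ| = 0.04 + 0.07 + 0.08 + 0.10 + 0.03 + 0.06 + 0.02 + 0.02 = 0.42
D = 1 − ½ × 0.42 = 1 − 0.210 = 0.7900

0.79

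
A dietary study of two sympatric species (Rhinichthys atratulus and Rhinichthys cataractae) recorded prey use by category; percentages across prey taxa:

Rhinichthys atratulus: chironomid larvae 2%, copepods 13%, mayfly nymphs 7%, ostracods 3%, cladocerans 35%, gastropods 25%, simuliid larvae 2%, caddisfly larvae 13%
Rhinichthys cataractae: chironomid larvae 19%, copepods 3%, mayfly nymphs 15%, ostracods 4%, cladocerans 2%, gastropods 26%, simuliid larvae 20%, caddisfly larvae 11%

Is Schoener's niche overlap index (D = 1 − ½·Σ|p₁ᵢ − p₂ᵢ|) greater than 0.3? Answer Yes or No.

Convert percentages to proportions (divide by 100).
Σ|p₁ᵢ − p₂ᵢ| = 0.17 + 0.10 + 0.08 + 0.01 + 0.33 + 0.01 + 0.18 + 0.02 = 0.90
D = 1 − ½ × 0.90 = 1 − 0.450 = 0.5500
D = 0.5500 > 0.3 → Yes.

Yes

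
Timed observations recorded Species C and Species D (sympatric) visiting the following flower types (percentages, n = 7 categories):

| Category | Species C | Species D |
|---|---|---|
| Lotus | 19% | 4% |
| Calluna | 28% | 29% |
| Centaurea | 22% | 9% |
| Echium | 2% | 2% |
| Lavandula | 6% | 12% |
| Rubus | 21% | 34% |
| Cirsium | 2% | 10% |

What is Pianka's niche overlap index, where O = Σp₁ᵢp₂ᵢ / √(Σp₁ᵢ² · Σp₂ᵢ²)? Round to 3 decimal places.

Convert percentages to proportions (divide by 100).
Σ p₁ᵢp₂ᵢ = 0.0076 + 0.0812 + 0.0198 + 0.0004 + 0.0072 + 0.0714 + 0.0020 = 0.1896
Σp_1ᵢ² = 0.19² + 0.28² + 0.22² + 0.02² + 0.06² + 0.21² + 0.02² = 0.0361 + 0.0784 + 0.0484 + 0.0004 + 0.0036 + 0.0441 + 0.0004 = 0.2114
Σp_2ᵢ² = 0.04² + 0.29² + 0.09² + 0.02² + 0.12² + 0.34² + 0.10² = 0.0016 + 0.0841 + 0.0081 + 0.0004 + 0.0144 + 0.1156 + 0.0100 = 0.2342
O = 0.1896 / √(0.2114 × 0.2342) = 0.1896 / 0.222508 = 0.85210

0.852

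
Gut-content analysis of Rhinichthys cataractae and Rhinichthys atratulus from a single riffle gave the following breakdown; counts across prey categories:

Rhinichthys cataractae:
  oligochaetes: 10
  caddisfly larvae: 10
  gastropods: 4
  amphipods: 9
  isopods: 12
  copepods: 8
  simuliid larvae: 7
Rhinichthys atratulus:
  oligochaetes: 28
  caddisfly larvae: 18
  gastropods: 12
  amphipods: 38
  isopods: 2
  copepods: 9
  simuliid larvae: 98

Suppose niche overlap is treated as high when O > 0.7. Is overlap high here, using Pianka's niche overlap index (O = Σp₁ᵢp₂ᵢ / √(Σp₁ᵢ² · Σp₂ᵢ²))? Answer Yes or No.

Proportions for Rhinichthys cataractae (n=60): 10/60=0.1667, 10/60=0.1667, 4/60=0.0667, 9/60=0.1500, 12/60=0.2000, 8/60=0.1333, 7/60=0.1167
Proportions for Rhinichthys atratulus (n=205): 28/205=0.1366, 18/205=0.0878, 12/205=0.0585, 38/205=0.1854, 2/205=0.0098, 9/205=0.0439, 98/205=0.4780
Σ p₁ᵢp₂ᵢ = 0.022771 + 0.014636 + 0.003902 + 0.027810 + 0.001960 + 0.005852 + 0.055783 = 0.132714
Σp_1ᵢ² = 0.1667² + 0.1667² + 0.0667² + 0.1500² + 0.2000² + 0.1333² + 0.1167² = 0.027789 + 0.027789 + 0.004449 + 0.022500 + 0.040000 + 0.017769 + 0.013619 = 0.153915
Σp_2ᵢ² = 0.1366² + 0.0878² + 0.0585² + 0.1854² + 0.0098² + 0.0439² + 0.4780² = 0.018660 + 0.007709 + 0.003422 + 0.034373 + 0.000096 + 0.001927 + 0.228484 = 0.294671
O = 0.132714 / √(0.153915 × 0.294671) = 0.132714 / 0.2129655 = 0.6232
O = 0.6232 < 0.7 → No.

No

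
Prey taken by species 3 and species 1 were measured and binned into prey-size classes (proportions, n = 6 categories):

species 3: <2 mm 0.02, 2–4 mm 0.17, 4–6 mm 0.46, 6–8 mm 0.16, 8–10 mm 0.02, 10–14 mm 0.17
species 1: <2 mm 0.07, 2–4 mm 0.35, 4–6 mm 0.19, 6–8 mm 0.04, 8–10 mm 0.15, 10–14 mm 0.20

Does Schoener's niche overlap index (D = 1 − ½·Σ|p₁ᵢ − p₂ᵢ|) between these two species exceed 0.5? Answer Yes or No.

Yes

Σ|p₁ᵢ − p₂ᵢ| = 0.05 + 0.18 + 0.27 + 0.12 + 0.13 + 0.03 = 0.78
D = 1 − ½ × 0.78 = 1 − 0.390 = 0.6100
D = 0.6100 > 0.5 → Yes.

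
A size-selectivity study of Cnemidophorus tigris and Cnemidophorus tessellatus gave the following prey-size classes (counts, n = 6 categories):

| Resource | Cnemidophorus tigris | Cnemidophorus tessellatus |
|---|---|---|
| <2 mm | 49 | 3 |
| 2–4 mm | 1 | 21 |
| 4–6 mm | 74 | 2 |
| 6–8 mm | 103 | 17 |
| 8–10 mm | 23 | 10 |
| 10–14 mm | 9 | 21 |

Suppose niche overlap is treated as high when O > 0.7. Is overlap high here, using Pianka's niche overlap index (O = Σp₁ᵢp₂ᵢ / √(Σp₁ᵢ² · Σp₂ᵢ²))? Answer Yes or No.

No

Proportions for Cnemidophorus tigris (n=259): 49/259=0.1892, 1/259=0.0039, 74/259=0.2857, 103/259=0.3977, 23/259=0.0888, 9/259=0.0347
Proportions for Cnemidophorus tessellatus (n=74): 3/74=0.0405, 21/74=0.2838, 2/74=0.0270, 17/74=0.2297, 10/74=0.1351, 21/74=0.2838
Σ p₁ᵢp₂ᵢ = 0.007663 + 0.001107 + 0.007714 + 0.091352 + 0.011997 + 0.009848 = 0.129681
Σp_1ᵢ² = 0.1892² + 0.0039² + 0.2857² + 0.3977² + 0.0888² + 0.0347² = 0.035797 + 0.000015 + 0.081624 + 0.158165 + 0.007885 + 0.001204 = 0.284690
Σp_2ᵢ² = 0.0405² + 0.2838² + 0.0270² + 0.2297² + 0.1351² + 0.2838² = 0.001640 + 0.080542 + 0.000729 + 0.052762 + 0.018252 + 0.080542 = 0.234467
O = 0.129681 / √(0.284690 × 0.234467) = 0.129681 / 0.2583610 = 0.5019
O = 0.5019 < 0.7 → No.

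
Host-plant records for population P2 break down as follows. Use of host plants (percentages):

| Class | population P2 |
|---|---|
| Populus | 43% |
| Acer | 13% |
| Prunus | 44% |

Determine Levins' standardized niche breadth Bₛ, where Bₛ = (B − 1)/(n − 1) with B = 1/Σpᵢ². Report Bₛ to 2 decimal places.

Convert percentages to proportions (divide by 100).
Σpᵢ² = 0.43² + 0.13² + 0.44² = 0.1849 + 0.0169 + 0.1936 = 0.3954
B = 1 / 0.3954 = 2.5291
Bₛ = (B − 1)/(n − 1) = (2.5291 − 1)/(3 − 1) = 1.5291/2 = 0.7646

0.76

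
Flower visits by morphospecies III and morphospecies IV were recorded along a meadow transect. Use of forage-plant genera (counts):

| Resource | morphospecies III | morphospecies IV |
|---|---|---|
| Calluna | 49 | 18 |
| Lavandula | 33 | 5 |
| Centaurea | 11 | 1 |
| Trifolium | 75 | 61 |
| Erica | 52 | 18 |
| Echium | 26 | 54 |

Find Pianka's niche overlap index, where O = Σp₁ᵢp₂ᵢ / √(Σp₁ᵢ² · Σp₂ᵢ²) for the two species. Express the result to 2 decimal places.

0.83

Proportions for morphospecies III (n=246): 49/246=0.1992, 33/246=0.1341, 11/246=0.0447, 75/246=0.3049, 52/246=0.2114, 26/246=0.1057
Proportions for morphospecies IV (n=157): 18/157=0.1146, 5/157=0.0318, 1/157=0.0064, 61/157=0.3885, 18/157=0.1146, 54/157=0.3439
Σ p₁ᵢp₂ᵢ = 0.022828 + 0.004264 + 0.000286 + 0.118454 + 0.024226 + 0.036350 = 0.206408
Σp_1ᵢ² = 0.1992² + 0.1341² + 0.0447² + 0.3049² + 0.2114² + 0.1057² = 0.039681 + 0.017983 + 0.001998 + 0.092964 + 0.044690 + 0.011172 = 0.208488
Σp_2ᵢ² = 0.1146² + 0.0318² + 0.0064² + 0.3885² + 0.1146² + 0.3439² = 0.013133 + 0.001011 + 0.000041 + 0.150932 + 0.013133 + 0.118267 = 0.296517
O = 0.206408 / √(0.208488 × 0.296517) = 0.206408 / 0.2486368 = 0.8302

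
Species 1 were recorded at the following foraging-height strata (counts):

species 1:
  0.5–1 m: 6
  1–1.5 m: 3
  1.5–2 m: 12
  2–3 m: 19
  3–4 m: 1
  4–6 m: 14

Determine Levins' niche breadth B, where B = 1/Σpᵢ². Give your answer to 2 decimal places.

Proportions for species 1 (n=55): 6/55=0.1091, 3/55=0.0545, 12/55=0.2182, 19/55=0.3455, 1/55=0.0182, 14/55=0.2545
Σpᵢ² = 0.1091² + 0.0545² + 0.2182² + 0.3455² + 0.0182² + 0.2545² = 0.011903 + 0.002970 + 0.047611 + 0.119370 + 0.000331 + 0.064770 = 0.246955
B = 1 / 0.246955 = 4.0493

4.05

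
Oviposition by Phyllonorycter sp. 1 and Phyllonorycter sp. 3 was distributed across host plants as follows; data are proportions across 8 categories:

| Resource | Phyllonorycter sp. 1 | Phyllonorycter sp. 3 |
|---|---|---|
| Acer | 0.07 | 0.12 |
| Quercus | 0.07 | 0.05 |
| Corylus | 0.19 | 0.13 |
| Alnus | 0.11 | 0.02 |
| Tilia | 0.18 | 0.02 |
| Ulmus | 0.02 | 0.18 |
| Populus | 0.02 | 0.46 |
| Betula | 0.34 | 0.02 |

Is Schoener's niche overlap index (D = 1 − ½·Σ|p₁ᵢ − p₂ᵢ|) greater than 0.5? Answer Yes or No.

Σ|p₁ᵢ − p₂ᵢ| = 0.05 + 0.02 + 0.06 + 0.09 + 0.16 + 0.16 + 0.44 + 0.32 = 1.30
D = 1 − ½ × 1.30 = 1 − 0.650 = 0.3500
D = 0.3500 < 0.5 → No.

No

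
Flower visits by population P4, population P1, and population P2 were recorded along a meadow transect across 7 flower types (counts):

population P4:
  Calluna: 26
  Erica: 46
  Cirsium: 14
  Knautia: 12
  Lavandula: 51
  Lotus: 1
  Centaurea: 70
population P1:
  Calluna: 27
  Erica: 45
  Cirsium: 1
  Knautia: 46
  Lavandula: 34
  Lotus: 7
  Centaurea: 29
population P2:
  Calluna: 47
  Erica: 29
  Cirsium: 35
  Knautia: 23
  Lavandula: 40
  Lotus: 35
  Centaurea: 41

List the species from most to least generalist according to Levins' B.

population P2 > population P1 > population P4

Proportions for population P4 (n=220): 26/220=0.1182, 46/220=0.2091, 14/220=0.0636, 12/220=0.0545, 51/220=0.2318, 1/220=0.0045, 70/220=0.3182
Proportions for population P1 (n=189): 27/189=0.1429, 45/189=0.2381, 1/189=0.0053, 46/189=0.2434, 34/189=0.1799, 7/189=0.0370, 29/189=0.1534
Proportions for population P2 (n=250): 47/250=0.1880, 29/250=0.1160, 35/250=0.1400, 23/250=0.0920, 40/250=0.1600, 35/250=0.1400, 41/250=0.1640
Σp_P4ᵢ² = 0.1182² + 0.2091² + 0.0636² + 0.0545² + 0.2318² + 0.0045² + 0.3182² = 0.013971 + 0.043723 + 0.004045 + 0.002970 + 0.053731 + 0.000020 + 0.101251 = 0.219711
B_P4 = 1 / 0.219711 = 4.5514
Σp_P1ᵢ² = 0.1429² + 0.2381² + 0.0053² + 0.2434² + 0.1799² + 0.0370² + 0.1534² = 0.020420 + 0.056692 + 0.000028 + 0.059244 + 0.032364 + 0.001369 + 0.023532 = 0.193649
B_P1 = 1 / 0.193649 = 5.1640
Σp_P2ᵢ² = 0.1880² + 0.1160² + 0.1400² + 0.0920² + 0.1600² + 0.1400² + 0.1640² = 0.035344 + 0.013456 + 0.019600 + 0.008464 + 0.025600 + 0.019600 + 0.026896 = 0.148960
B_P2 = 1 / 0.148960 = 6.7132
Ranking by B (broadest → narrowest): population P2 (6.71) > population P1 (5.16) > population P4 (4.55)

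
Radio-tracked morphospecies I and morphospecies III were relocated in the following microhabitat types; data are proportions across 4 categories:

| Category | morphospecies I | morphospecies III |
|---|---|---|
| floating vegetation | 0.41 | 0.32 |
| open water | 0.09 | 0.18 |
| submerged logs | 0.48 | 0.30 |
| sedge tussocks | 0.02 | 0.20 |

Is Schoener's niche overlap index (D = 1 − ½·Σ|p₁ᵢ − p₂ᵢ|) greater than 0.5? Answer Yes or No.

Yes

Σ|p₁ᵢ − p₂ᵢ| = 0.09 + 0.09 + 0.18 + 0.18 = 0.54
D = 1 − ½ × 0.54 = 1 − 0.270 = 0.7300
D = 0.7300 > 0.5 → Yes.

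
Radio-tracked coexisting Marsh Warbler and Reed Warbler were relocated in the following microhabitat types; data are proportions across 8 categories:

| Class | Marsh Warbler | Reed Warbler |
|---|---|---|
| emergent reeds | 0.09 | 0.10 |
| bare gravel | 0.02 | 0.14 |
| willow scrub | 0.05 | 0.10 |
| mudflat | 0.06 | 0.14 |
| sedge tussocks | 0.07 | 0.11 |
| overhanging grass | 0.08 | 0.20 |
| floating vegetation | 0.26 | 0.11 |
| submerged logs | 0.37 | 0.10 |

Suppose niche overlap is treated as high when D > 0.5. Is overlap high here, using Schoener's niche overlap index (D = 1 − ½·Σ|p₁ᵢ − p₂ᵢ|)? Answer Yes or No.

Σ|p₁ᵢ − p₂ᵢ| = 0.01 + 0.12 + 0.05 + 0.08 + 0.04 + 0.12 + 0.15 + 0.27 = 0.84
D = 1 − ½ × 0.84 = 1 − 0.420 = 0.5800
D = 0.5800 > 0.5 → Yes.

Yes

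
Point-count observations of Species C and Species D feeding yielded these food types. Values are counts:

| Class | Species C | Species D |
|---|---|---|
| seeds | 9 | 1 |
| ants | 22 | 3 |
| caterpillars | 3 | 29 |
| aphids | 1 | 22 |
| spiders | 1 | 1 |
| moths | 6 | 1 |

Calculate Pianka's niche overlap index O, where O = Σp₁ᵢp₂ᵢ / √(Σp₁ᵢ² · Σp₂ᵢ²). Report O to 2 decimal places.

0.21

Proportions for Species C (n=42): 9/42=0.2143, 22/42=0.5238, 3/42=0.0714, 1/42=0.0238, 1/42=0.0238, 6/42=0.1429
Proportions for Species D (n=57): 1/57=0.0175, 3/57=0.0526, 29/57=0.5088, 22/57=0.3860, 1/57=0.0175, 1/57=0.0175
Σ p₁ᵢp₂ᵢ = 0.003750 + 0.027552 + 0.036328 + 0.009187 + 0.000417 + 0.002501 = 0.079735
Σp_1ᵢ² = 0.2143² + 0.5238² + 0.0714² + 0.0238² + 0.0238² + 0.1429² = 0.045924 + 0.274366 + 0.005098 + 0.000566 + 0.000566 + 0.020420 = 0.346940
Σp_2ᵢ² = 0.0175² + 0.0526² + 0.5088² + 0.3860² + 0.0175² + 0.0175² = 0.000306 + 0.002767 + 0.258877 + 0.148996 + 0.000306 + 0.000306 = 0.411558
O = 0.079735 / √(0.346940 × 0.411558) = 0.079735 / 0.3778703 = 0.2110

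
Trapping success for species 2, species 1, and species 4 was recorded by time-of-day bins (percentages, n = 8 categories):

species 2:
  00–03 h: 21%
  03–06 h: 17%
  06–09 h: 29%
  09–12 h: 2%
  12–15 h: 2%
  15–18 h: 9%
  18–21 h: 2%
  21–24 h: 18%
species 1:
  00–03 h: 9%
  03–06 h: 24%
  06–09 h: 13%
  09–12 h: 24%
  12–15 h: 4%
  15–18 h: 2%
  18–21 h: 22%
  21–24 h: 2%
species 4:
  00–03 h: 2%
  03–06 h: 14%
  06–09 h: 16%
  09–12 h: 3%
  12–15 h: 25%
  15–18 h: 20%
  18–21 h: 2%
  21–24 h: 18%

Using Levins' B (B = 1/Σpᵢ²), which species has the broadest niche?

species 4

Convert percentages to proportions (divide by 100).
Σp_2ᵢ² = 0.21² + 0.17² + 0.29² + 0.02² + 0.02² + 0.09² + 0.02² + 0.18² = 0.0441 + 0.0289 + 0.0841 + 0.0004 + 0.0004 + 0.0081 + 0.0004 + 0.0324 = 0.1988
B_2 = 1 / 0.1988 = 5.0302
Σp_1ᵢ² = 0.09² + 0.24² + 0.13² + 0.24² + 0.04² + 0.02² + 0.22² + 0.02² = 0.0081 + 0.0576 + 0.0169 + 0.0576 + 0.0016 + 0.0004 + 0.0484 + 0.0004 = 0.1910
B_1 = 1 / 0.1910 = 5.2356
Σp_4ᵢ² = 0.02² + 0.14² + 0.16² + 0.03² + 0.25² + 0.20² + 0.02² + 0.18² = 0.0004 + 0.0196 + 0.0256 + 0.0009 + 0.0625 + 0.0400 + 0.0004 + 0.0324 = 0.1818
B_4 = 1 / 0.1818 = 5.5006
Highest B → broadest niche (most generalist): species 4 (B = 5.50).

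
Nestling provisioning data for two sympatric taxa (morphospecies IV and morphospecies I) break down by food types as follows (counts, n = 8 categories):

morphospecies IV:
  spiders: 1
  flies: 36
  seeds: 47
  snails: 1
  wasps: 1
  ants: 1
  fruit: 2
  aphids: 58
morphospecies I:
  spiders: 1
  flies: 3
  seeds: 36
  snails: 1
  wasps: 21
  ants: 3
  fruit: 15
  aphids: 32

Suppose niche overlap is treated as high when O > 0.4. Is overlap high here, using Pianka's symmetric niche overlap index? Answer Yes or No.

Yes

Proportions for morphospecies IV (n=147): 1/147=0.0068, 36/147=0.2449, 47/147=0.3197, 1/147=0.0068, 1/147=0.0068, 1/147=0.0068, 2/147=0.0136, 58/147=0.3946
Proportions for morphospecies I (n=112): 1/112=0.0089, 3/112=0.0268, 36/112=0.3214, 1/112=0.0089, 21/112=0.1875, 3/112=0.0268, 15/112=0.1339, 32/112=0.2857
Σ p₁ᵢp₂ᵢ = 0.000061 + 0.006563 + 0.102752 + 0.000061 + 0.001275 + 0.000182 + 0.001821 + 0.112737 = 0.225452
Σp_1ᵢ² = 0.0068² + 0.2449² + 0.3197² + 0.0068² + 0.0068² + 0.0068² + 0.0136² + 0.3946² = 0.000046 + 0.059976 + 0.102208 + 0.000046 + 0.000046 + 0.000046 + 0.000185 + 0.155709 = 0.318262
Σp_2ᵢ² = 0.0089² + 0.0268² + 0.3214² + 0.0089² + 0.1875² + 0.0268² + 0.1339² + 0.2857² = 0.000079 + 0.000718 + 0.103298 + 0.000079 + 0.035156 + 0.000718 + 0.017929 + 0.081624 = 0.239601
O = 0.225452 / √(0.318262 × 0.239601) = 0.225452 / 0.2761447 = 0.8164
O = 0.8164 > 0.4 → Yes.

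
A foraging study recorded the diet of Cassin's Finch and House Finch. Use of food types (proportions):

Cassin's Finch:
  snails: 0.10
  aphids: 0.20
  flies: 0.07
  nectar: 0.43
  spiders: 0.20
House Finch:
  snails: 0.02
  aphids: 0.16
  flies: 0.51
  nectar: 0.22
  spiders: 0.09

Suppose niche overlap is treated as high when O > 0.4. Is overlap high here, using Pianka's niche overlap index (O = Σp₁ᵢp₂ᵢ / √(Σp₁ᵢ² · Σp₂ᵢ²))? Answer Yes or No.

Σ p₁ᵢp₂ᵢ = 0.0020 + 0.0320 + 0.0357 + 0.0946 + 0.0180 = 0.1823
Σp_1ᵢ² = 0.10² + 0.20² + 0.07² + 0.43² + 0.20² = 0.0100 + 0.0400 + 0.0049 + 0.1849 + 0.0400 = 0.2798
Σp_2ᵢ² = 0.02² + 0.16² + 0.51² + 0.22² + 0.09² = 0.0004 + 0.0256 + 0.2601 + 0.0484 + 0.0081 = 0.3426
O = 0.1823 / √(0.2798 × 0.3426) = 0.1823 / 0.30961 = 0.5888
O = 0.5888 > 0.4 → Yes.

Yes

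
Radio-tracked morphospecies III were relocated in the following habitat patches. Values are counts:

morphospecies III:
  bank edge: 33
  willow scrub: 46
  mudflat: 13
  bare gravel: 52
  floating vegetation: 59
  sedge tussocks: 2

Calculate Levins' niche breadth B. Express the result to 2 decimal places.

4.39

Proportions for morphospecies III (n=205): 33/205=0.1610, 46/205=0.2244, 13/205=0.0634, 52/205=0.2537, 59/205=0.2878, 2/205=0.0098
Σpᵢ² = 0.1610² + 0.2244² + 0.0634² + 0.2537² + 0.2878² + 0.0098² = 0.025921 + 0.050355 + 0.004020 + 0.064364 + 0.082829 + 0.000096 = 0.227585
B = 1 / 0.227585 = 4.3940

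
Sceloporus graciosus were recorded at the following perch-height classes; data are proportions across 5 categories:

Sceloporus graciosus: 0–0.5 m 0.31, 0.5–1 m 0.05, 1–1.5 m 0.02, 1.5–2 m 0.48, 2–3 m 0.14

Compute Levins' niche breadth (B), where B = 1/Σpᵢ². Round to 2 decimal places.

2.87

Σpᵢ² = 0.31² + 0.05² + 0.02² + 0.48² + 0.14² = 0.0961 + 0.0025 + 0.0004 + 0.2304 + 0.0196 = 0.3490
B = 1 / 0.3490 = 2.8653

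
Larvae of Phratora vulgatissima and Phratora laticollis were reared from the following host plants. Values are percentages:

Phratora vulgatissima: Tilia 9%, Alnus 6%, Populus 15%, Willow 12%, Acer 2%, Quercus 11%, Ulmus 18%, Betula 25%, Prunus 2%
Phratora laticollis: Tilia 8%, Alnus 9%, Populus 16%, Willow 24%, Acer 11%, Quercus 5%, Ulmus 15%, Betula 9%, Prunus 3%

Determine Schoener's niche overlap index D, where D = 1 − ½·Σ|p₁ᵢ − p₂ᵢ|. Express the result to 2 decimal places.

Convert percentages to proportions (divide by 100).
Σ|p₁ᵢ − p₂ᵢ| = 0.01 + 0.03 + 0.01 + 0.12 + 0.09 + 0.06 + 0.03 + 0.16 + 0.01 = 0.52
D = 1 − ½ × 0.52 = 1 − 0.260 = 0.7400

0.74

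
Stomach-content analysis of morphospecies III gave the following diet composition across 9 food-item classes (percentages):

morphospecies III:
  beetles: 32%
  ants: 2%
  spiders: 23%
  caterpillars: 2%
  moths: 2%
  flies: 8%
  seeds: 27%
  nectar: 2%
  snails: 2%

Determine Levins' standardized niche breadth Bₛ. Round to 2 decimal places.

0.40

Convert percentages to proportions (divide by 100).
Σpᵢ² = 0.32² + 0.02² + 0.23² + 0.02² + 0.02² + 0.08² + 0.27² + 0.02² + 0.02² = 0.1024 + 0.0004 + 0.0529 + 0.0004 + 0.0004 + 0.0064 + 0.0729 + 0.0004 + 0.0004 = 0.2366
B = 1 / 0.2366 = 4.2265
Bₛ = (B − 1)/(n − 1) = (4.2265 − 1)/(9 − 1) = 3.2265/8 = 0.4033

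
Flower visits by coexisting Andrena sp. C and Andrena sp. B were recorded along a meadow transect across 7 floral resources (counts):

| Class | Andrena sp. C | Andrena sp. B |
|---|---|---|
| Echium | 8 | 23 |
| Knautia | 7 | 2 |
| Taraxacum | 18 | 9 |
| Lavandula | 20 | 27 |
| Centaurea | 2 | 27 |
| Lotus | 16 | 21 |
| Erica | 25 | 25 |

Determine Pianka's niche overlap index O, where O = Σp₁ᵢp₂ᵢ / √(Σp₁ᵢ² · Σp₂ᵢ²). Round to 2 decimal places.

0.82

Proportions for Andrena sp. C (n=96): 8/96=0.0833, 7/96=0.0729, 18/96=0.1875, 20/96=0.2083, 2/96=0.0208, 16/96=0.1667, 25/96=0.2604
Proportions for Andrena sp. B (n=134): 23/134=0.1716, 2/134=0.0149, 9/134=0.0672, 27/134=0.2015, 27/134=0.2015, 21/134=0.1567, 25/134=0.1866
Σ p₁ᵢp₂ᵢ = 0.014294 + 0.001086 + 0.012600 + 0.041972 + 0.004191 + 0.026122 + 0.048591 = 0.148856
Σp_1ᵢ² = 0.0833² + 0.0729² + 0.1875² + 0.2083² + 0.0208² + 0.1667² + 0.2604² = 0.006939 + 0.005314 + 0.035156 + 0.043389 + 0.000433 + 0.027789 + 0.067808 = 0.186828
Σp_2ᵢ² = 0.1716² + 0.0149² + 0.0672² + 0.2015² + 0.2015² + 0.1567² + 0.1866² = 0.029447 + 0.000222 + 0.004516 + 0.040602 + 0.040602 + 0.024555 + 0.034820 = 0.174764
O = 0.148856 / √(0.186828 × 0.174764) = 0.148856 / 0.1806953 = 0.8238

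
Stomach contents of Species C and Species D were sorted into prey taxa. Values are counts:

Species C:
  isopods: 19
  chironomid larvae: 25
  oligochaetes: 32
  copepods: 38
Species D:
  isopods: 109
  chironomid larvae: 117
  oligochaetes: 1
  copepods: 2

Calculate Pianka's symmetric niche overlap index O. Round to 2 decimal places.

0.54

Proportions for Species C (n=114): 19/114=0.1667, 25/114=0.2193, 32/114=0.2807, 38/114=0.3333
Proportions for Species D (n=229): 109/229=0.4760, 117/229=0.5109, 1/229=0.0044, 2/229=0.0087
Σ p₁ᵢp₂ᵢ = 0.079349 + 0.112040 + 0.001235 + 0.002900 = 0.195524
Σp_1ᵢ² = 0.1667² + 0.2193² + 0.2807² + 0.3333² = 0.027789 + 0.048092 + 0.078792 + 0.111089 = 0.265762
Σp_2ᵢ² = 0.4760² + 0.5109² + 0.0044² + 0.0087² = 0.226576 + 0.261019 + 0.000019 + 0.000076 = 0.487690
O = 0.195524 / √(0.265762 × 0.487690) = 0.195524 / 0.3600132 = 0.5431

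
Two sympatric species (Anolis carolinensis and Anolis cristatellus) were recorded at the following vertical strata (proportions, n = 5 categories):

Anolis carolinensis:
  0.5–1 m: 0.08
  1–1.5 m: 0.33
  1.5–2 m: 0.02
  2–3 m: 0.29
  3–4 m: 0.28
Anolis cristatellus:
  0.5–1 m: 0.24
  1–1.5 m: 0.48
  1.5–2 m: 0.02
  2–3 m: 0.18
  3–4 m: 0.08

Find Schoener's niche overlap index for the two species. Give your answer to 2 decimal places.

0.69

Σ|p₁ᵢ − p₂ᵢ| = 0.16 + 0.15 + 0.00 + 0.11 + 0.20 = 0.62
D = 1 − ½ × 0.62 = 1 − 0.310 = 0.6900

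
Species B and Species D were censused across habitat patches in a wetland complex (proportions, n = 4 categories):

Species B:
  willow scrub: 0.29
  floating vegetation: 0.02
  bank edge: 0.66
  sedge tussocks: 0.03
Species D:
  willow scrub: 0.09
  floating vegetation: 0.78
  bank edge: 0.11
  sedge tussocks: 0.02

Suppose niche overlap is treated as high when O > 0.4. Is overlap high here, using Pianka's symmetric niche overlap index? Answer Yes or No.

Σ p₁ᵢp₂ᵢ = 0.0261 + 0.0156 + 0.0726 + 0.0006 = 0.1149
Σp_1ᵢ² = 0.29² + 0.02² + 0.66² + 0.03² = 0.0841 + 0.0004 + 0.4356 + 0.0009 = 0.5210
Σp_2ᵢ² = 0.09² + 0.78² + 0.11² + 0.02² = 0.0081 + 0.6084 + 0.0121 + 0.0004 = 0.6290
O = 0.1149 / √(0.5210 × 0.6290) = 0.1149 / 0.57246 = 0.2007
O = 0.2007 < 0.4 → No.

No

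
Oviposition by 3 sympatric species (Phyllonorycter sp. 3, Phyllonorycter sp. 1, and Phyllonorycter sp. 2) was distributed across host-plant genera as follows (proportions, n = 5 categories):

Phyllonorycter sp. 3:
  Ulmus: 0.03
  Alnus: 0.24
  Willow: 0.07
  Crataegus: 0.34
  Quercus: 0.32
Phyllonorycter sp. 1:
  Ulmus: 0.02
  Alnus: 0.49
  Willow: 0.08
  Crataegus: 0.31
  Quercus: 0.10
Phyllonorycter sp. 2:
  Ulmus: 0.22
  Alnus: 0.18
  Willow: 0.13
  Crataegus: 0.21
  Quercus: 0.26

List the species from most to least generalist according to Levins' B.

Phyllonorycter sp. 2 > Phyllonorycter sp. 3 > Phyllonorycter sp. 1

Σp_3ᵢ² = 0.03² + 0.24² + 0.07² + 0.34² + 0.32² = 0.0009 + 0.0576 + 0.0049 + 0.1156 + 0.1024 = 0.2814
B_3 = 1 / 0.2814 = 3.5537
Σp_1ᵢ² = 0.02² + 0.49² + 0.08² + 0.31² + 0.10² = 0.0004 + 0.2401 + 0.0064 + 0.0961 + 0.0100 = 0.3530
B_1 = 1 / 0.3530 = 2.8329
Σp_2ᵢ² = 0.22² + 0.18² + 0.13² + 0.21² + 0.26² = 0.0484 + 0.0324 + 0.0169 + 0.0441 + 0.0676 = 0.2094
B_2 = 1 / 0.2094 = 4.7755
Ranking by B (broadest → narrowest): Phyllonorycter sp. 2 (4.78) > Phyllonorycter sp. 3 (3.55) > Phyllonorycter sp. 1 (2.83)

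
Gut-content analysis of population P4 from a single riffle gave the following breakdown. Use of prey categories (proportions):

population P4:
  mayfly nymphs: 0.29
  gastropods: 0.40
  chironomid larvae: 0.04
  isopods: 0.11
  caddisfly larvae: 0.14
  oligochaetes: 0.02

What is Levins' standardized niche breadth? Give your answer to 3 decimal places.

Σpᵢ² = 0.29² + 0.40² + 0.04² + 0.11² + 0.14² + 0.02² = 0.0841 + 0.1600 + 0.0016 + 0.0121 + 0.0196 + 0.0004 = 0.2778
B = 1 / 0.2778 = 3.59971
Bₛ = (B − 1)/(n − 1) = (3.59971 − 1)/(6 − 1) = 2.59971/5 = 0.51994

0.520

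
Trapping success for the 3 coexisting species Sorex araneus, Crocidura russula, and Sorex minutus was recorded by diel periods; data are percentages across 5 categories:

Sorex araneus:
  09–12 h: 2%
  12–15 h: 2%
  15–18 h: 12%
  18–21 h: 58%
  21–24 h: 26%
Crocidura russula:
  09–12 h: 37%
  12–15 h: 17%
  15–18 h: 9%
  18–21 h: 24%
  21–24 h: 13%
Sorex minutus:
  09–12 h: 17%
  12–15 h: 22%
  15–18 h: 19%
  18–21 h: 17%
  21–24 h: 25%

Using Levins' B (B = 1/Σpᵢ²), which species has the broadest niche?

Convert percentages to proportions (divide by 100).
Σp_aranᵢ² = 0.02² + 0.02² + 0.12² + 0.58² + 0.26² = 0.0004 + 0.0004 + 0.0144 + 0.3364 + 0.0676 = 0.4192
B_aran = 1 / 0.4192 = 2.3855
Σp_russᵢ² = 0.37² + 0.17² + 0.09² + 0.24² + 0.13² = 0.1369 + 0.0289 + 0.0081 + 0.0576 + 0.0169 = 0.2484
B_russ = 1 / 0.2484 = 4.0258
Σp_minuᵢ² = 0.17² + 0.22² + 0.19² + 0.17² + 0.25² = 0.0289 + 0.0484 + 0.0361 + 0.0289 + 0.0625 = 0.2048
B_minu = 1 / 0.2048 = 4.8828
Highest B → broadest niche (most generalist): Sorex minutus (B = 4.88).

Sorex minutus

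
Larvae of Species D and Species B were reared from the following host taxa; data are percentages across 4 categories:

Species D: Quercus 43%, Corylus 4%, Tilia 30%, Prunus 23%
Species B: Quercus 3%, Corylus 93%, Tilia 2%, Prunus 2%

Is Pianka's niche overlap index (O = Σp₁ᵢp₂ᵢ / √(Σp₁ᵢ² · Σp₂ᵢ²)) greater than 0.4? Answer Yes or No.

Convert percentages to proportions (divide by 100).
Σ p₁ᵢp₂ᵢ = 0.0129 + 0.0372 + 0.0060 + 0.0046 = 0.0607
Σp_1ᵢ² = 0.43² + 0.04² + 0.30² + 0.23² = 0.1849 + 0.0016 + 0.0900 + 0.0529 = 0.3294
Σp_2ᵢ² = 0.03² + 0.93² + 0.02² + 0.02² = 0.0009 + 0.8649 + 0.0004 + 0.0004 = 0.8666
O = 0.0607 / √(0.3294 × 0.8666) = 0.0607 / 0.53428 = 0.1136
O = 0.1136 < 0.4 → No.

No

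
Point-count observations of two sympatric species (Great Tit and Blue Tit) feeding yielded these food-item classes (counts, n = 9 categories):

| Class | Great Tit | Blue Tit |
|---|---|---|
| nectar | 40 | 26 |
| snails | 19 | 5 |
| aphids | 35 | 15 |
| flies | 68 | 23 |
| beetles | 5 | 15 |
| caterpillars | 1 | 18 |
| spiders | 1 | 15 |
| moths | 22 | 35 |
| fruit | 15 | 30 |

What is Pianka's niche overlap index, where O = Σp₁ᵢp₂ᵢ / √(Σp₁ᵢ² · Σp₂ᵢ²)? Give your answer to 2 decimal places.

Proportions for Great Tit (n=206): 40/206=0.1942, 19/206=0.0922, 35/206=0.1699, 68/206=0.3301, 5/206=0.0243, 1/206=0.0049, 1/206=0.0049, 22/206=0.1068, 15/206=0.0728
Proportions for Blue Tit (n=182): 26/182=0.1429, 5/182=0.0275, 15/182=0.0824, 23/182=0.1264, 15/182=0.0824, 18/182=0.0989, 15/182=0.0824, 35/182=0.1923, 30/182=0.1648
Σ p₁ᵢp₂ᵢ = 0.027751 + 0.002536 + 0.014000 + 0.041725 + 0.002002 + 0.000485 + 0.000404 + 0.020538 + 0.011997 = 0.121438
Σp_1ᵢ² = 0.1942² + 0.0922² + 0.1699² + 0.3301² + 0.0243² + 0.0049² + 0.0049² + 0.1068² + 0.0728² = 0.037714 + 0.008501 + 0.028866 + 0.108966 + 0.000590 + 0.000024 + 0.000024 + 0.011406 + 0.005300 = 0.201391
Σp_2ᵢ² = 0.1429² + 0.0275² + 0.0824² + 0.1264² + 0.0824² + 0.0989² + 0.0824² + 0.1923² + 0.1648² = 0.020420 + 0.000756 + 0.006790 + 0.015977 + 0.006790 + 0.009781 + 0.006790 + 0.036979 + 0.027159 = 0.131442
O = 0.121438 / √(0.201391 × 0.131442) = 0.121438 / 0.1626998 = 0.7464

0.75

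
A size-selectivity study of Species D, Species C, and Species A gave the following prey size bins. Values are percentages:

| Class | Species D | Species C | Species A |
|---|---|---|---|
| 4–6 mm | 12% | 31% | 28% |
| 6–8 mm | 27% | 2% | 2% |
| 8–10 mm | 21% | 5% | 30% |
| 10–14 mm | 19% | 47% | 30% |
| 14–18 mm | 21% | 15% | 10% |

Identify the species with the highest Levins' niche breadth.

Species D

Convert percentages to proportions (divide by 100).
Σp_Dᵢ² = 0.12² + 0.27² + 0.21² + 0.19² + 0.21² = 0.0144 + 0.0729 + 0.0441 + 0.0361 + 0.0441 = 0.2116
B_D = 1 / 0.2116 = 4.7259
Σp_Cᵢ² = 0.31² + 0.02² + 0.05² + 0.47² + 0.15² = 0.0961 + 0.0004 + 0.0025 + 0.2209 + 0.0225 = 0.3424
B_C = 1 / 0.3424 = 2.9206
Σp_Aᵢ² = 0.28² + 0.02² + 0.30² + 0.30² + 0.10² = 0.0784 + 0.0004 + 0.0900 + 0.0900 + 0.0100 = 0.2688
B_A = 1 / 0.2688 = 3.7202
Highest B → broadest niche (most generalist): Species D (B = 4.73).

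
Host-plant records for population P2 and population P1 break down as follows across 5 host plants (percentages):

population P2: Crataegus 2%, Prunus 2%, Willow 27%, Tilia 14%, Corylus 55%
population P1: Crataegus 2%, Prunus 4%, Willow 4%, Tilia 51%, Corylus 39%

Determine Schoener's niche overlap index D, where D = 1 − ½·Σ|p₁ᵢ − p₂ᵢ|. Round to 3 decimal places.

Convert percentages to proportions (divide by 100).
Σ|p₁ᵢ − p₂ᵢ| = 0.00 + 0.02 + 0.23 + 0.37 + 0.16 = 0.78
D = 1 − ½ × 0.78 = 1 − 0.390 = 0.61000

0.610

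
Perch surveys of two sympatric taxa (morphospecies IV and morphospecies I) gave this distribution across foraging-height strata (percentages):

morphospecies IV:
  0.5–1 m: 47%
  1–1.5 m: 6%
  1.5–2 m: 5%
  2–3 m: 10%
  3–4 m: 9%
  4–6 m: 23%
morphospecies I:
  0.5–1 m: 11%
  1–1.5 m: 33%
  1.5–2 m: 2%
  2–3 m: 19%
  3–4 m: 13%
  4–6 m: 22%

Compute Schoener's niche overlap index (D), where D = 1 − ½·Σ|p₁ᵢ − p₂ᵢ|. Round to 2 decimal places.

0.60

Convert percentages to proportions (divide by 100).
Σ|p₁ᵢ − p₂ᵢ| = 0.36 + 0.27 + 0.03 + 0.09 + 0.04 + 0.01 = 0.80
D = 1 − ½ × 0.80 = 1 − 0.400 = 0.6000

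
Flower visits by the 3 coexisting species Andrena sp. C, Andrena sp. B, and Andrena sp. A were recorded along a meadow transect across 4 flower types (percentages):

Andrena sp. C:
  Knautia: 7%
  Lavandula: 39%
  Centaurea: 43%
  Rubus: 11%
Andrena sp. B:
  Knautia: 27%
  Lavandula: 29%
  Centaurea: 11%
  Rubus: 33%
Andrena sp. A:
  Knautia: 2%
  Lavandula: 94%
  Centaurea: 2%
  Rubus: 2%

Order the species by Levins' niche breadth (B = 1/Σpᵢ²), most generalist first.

Convert percentages to proportions (divide by 100).
Σp_Cᵢ² = 0.07² + 0.39² + 0.43² + 0.11² = 0.0049 + 0.1521 + 0.1849 + 0.0121 = 0.3540
B_C = 1 / 0.3540 = 2.8249
Σp_Bᵢ² = 0.27² + 0.29² + 0.11² + 0.33² = 0.0729 + 0.0841 + 0.0121 + 0.1089 = 0.2780
B_B = 1 / 0.2780 = 3.5971
Σp_Aᵢ² = 0.02² + 0.94² + 0.02² + 0.02² = 0.0004 + 0.8836 + 0.0004 + 0.0004 = 0.8848
B_A = 1 / 0.8848 = 1.1302
Ranking by B (broadest → narrowest): Andrena sp. B (3.60) > Andrena sp. C (2.82) > Andrena sp. A (1.13)

Andrena sp. B > Andrena sp. C > Andrena sp. A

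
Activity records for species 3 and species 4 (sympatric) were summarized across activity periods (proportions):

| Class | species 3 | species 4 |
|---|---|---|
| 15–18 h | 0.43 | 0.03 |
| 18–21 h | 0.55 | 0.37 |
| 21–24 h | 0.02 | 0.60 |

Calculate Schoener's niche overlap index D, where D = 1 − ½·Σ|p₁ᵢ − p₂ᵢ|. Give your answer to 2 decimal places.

Σ|p₁ᵢ − p₂ᵢ| = 0.40 + 0.18 + 0.58 = 1.16
D = 1 − ½ × 1.16 = 1 − 0.580 = 0.4200

0.42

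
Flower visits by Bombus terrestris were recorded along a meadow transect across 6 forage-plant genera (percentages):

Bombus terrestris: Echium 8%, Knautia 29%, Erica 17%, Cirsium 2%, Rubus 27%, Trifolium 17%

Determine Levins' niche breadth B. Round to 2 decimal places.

4.51

Convert percentages to proportions (divide by 100).
Σpᵢ² = 0.08² + 0.29² + 0.17² + 0.02² + 0.27² + 0.17² = 0.0064 + 0.0841 + 0.0289 + 0.0004 + 0.0729 + 0.0289 = 0.2216
B = 1 / 0.2216 = 4.5126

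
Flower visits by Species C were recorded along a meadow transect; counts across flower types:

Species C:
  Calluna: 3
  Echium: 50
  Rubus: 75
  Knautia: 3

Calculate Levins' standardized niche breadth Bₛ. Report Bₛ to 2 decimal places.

Proportions for Species C (n=131): 3/131=0.0229, 50/131=0.3817, 75/131=0.5725, 3/131=0.0229
Σpᵢ² = 0.0229² + 0.3817² + 0.5725² + 0.0229² = 0.000524 + 0.145695 + 0.327756 + 0.000524 = 0.474499
B = 1 / 0.474499 = 2.1075
Bₛ = (B − 1)/(n − 1) = (2.1075 − 1)/(4 − 1) = 1.1075/3 = 0.3692

0.37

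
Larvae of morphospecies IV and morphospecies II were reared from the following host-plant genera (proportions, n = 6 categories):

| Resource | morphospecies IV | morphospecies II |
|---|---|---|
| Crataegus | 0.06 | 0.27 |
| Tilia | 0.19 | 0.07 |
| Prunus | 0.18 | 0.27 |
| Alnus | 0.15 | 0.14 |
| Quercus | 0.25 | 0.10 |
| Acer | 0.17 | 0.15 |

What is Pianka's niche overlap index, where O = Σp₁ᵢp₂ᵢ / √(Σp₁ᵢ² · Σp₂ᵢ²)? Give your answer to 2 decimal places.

0.77

Σ p₁ᵢp₂ᵢ = 0.0162 + 0.0133 + 0.0486 + 0.0210 + 0.0250 + 0.0255 = 0.1496
Σp_1ᵢ² = 0.06² + 0.19² + 0.18² + 0.15² + 0.25² + 0.17² = 0.0036 + 0.0361 + 0.0324 + 0.0225 + 0.0625 + 0.0289 = 0.1860
Σp_2ᵢ² = 0.27² + 0.07² + 0.27² + 0.14² + 0.10² + 0.15² = 0.0729 + 0.0049 + 0.0729 + 0.0196 + 0.0100 + 0.0225 = 0.2028
O = 0.1496 / √(0.1860 × 0.2028) = 0.1496 / 0.19422 = 0.7703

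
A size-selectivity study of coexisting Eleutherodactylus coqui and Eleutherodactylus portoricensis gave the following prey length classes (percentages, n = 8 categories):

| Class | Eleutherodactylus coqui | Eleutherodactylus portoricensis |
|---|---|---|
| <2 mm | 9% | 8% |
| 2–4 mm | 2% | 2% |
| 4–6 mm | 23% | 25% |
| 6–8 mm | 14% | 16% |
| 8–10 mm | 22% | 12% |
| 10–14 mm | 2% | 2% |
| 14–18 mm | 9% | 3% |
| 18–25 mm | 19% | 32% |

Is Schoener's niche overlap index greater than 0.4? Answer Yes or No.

Convert percentages to proportions (divide by 100).
Σ|p₁ᵢ − p₂ᵢ| = 0.01 + 0.00 + 0.02 + 0.02 + 0.10 + 0.00 + 0.06 + 0.13 = 0.34
D = 1 − ½ × 0.34 = 1 − 0.170 = 0.8300
D = 0.8300 > 0.4 → Yes.

Yes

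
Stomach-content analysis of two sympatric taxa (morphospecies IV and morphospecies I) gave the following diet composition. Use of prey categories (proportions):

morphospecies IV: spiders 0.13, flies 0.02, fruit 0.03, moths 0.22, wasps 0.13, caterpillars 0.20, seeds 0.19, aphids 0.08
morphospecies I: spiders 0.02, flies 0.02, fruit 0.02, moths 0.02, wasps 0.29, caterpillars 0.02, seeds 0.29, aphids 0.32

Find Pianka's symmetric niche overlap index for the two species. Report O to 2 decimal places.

0.61

Σ p₁ᵢp₂ᵢ = 0.0026 + 0.0004 + 0.0006 + 0.0044 + 0.0377 + 0.0040 + 0.0551 + 0.0256 = 0.1304
Σp_1ᵢ² = 0.13² + 0.02² + 0.03² + 0.22² + 0.13² + 0.20² + 0.19² + 0.08² = 0.0169 + 0.0004 + 0.0009 + 0.0484 + 0.0169 + 0.0400 + 0.0361 + 0.0064 = 0.1660
Σp_2ᵢ² = 0.02² + 0.02² + 0.02² + 0.02² + 0.29² + 0.02² + 0.29² + 0.32² = 0.0004 + 0.0004 + 0.0004 + 0.0004 + 0.0841 + 0.0004 + 0.0841 + 0.1024 = 0.2726
O = 0.1304 / √(0.1660 × 0.2726) = 0.1304 / 0.21272 = 0.6130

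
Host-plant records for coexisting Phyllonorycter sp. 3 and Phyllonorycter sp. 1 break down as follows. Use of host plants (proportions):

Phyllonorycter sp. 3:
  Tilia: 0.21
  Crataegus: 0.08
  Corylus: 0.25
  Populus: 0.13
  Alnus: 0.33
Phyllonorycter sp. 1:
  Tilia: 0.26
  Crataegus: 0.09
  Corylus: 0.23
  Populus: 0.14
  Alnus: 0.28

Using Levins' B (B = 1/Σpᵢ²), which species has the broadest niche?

Phyllonorycter sp. 1

Σp_3ᵢ² = 0.21² + 0.08² + 0.25² + 0.13² + 0.33² = 0.0441 + 0.0064 + 0.0625 + 0.0169 + 0.1089 = 0.2388
B_3 = 1 / 0.2388 = 4.1876
Σp_1ᵢ² = 0.26² + 0.09² + 0.23² + 0.14² + 0.28² = 0.0676 + 0.0081 + 0.0529 + 0.0196 + 0.0784 = 0.2266
B_1 = 1 / 0.2266 = 4.4131
Highest B → broadest niche (most generalist): Phyllonorycter sp. 1 (B = 4.41).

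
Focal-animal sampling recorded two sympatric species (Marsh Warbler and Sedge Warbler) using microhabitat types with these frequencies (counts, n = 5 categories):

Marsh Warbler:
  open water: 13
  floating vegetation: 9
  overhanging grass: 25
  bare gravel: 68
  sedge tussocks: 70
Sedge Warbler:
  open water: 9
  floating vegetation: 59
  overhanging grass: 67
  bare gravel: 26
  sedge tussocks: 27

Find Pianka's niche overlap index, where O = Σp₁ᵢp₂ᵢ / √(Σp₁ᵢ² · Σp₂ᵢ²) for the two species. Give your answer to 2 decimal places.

Proportions for Marsh Warbler (n=185): 13/185=0.0703, 9/185=0.0486, 25/185=0.1351, 68/185=0.3676, 70/185=0.3784
Proportions for Sedge Warbler (n=188): 9/188=0.0479, 59/188=0.3138, 67/188=0.3564, 26/188=0.1383, 27/188=0.1436
Σ p₁ᵢp₂ᵢ = 0.003367 + 0.015251 + 0.048150 + 0.050839 + 0.054338 = 0.171945
Σp_1ᵢ² = 0.0703² + 0.0486² + 0.1351² + 0.3676² + 0.3784² = 0.004942 + 0.002362 + 0.018252 + 0.135130 + 0.143187 = 0.303873
Σp_2ᵢ² = 0.0479² + 0.3138² + 0.3564² + 0.1383² + 0.1436² = 0.002294 + 0.098470 + 0.127021 + 0.019127 + 0.020621 = 0.267533
O = 0.171945 / √(0.303873 × 0.267533) = 0.171945 / 0.2851246 = 0.6031

0.60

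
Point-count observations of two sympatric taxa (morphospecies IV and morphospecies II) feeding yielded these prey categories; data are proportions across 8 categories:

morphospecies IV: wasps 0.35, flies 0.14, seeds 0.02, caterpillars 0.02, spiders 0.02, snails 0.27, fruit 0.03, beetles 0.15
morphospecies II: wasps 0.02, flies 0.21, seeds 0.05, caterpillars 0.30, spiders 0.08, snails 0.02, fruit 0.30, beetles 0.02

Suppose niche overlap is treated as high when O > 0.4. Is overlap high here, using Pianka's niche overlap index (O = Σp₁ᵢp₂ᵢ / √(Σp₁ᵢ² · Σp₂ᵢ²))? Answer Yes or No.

No

Σ p₁ᵢp₂ᵢ = 0.0070 + 0.0294 + 0.0010 + 0.0060 + 0.0016 + 0.0054 + 0.0090 + 0.0030 = 0.0624
Σp_1ᵢ² = 0.35² + 0.14² + 0.02² + 0.02² + 0.02² + 0.27² + 0.03² + 0.15² = 0.1225 + 0.0196 + 0.0004 + 0.0004 + 0.0004 + 0.0729 + 0.0009 + 0.0225 = 0.2396
Σp_2ᵢ² = 0.02² + 0.21² + 0.05² + 0.30² + 0.08² + 0.02² + 0.30² + 0.02² = 0.0004 + 0.0441 + 0.0025 + 0.0900 + 0.0064 + 0.0004 + 0.0900 + 0.0004 = 0.2342
O = 0.0624 / √(0.2396 × 0.2342) = 0.0624 / 0.23688 = 0.2634
O = 0.2634 < 0.4 → No.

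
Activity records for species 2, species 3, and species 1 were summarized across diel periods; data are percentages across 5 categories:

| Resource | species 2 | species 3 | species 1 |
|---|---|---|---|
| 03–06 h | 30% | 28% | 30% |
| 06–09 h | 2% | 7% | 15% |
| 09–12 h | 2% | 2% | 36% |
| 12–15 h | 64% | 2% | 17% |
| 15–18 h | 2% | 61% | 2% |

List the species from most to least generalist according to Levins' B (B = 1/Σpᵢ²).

Convert percentages to proportions (divide by 100).
Σp_2ᵢ² = 0.30² + 0.02² + 0.02² + 0.64² + 0.02² = 0.0900 + 0.0004 + 0.0004 + 0.4096 + 0.0004 = 0.5008
B_2 = 1 / 0.5008 = 1.9968
Σp_3ᵢ² = 0.28² + 0.07² + 0.02² + 0.02² + 0.61² = 0.0784 + 0.0049 + 0.0004 + 0.0004 + 0.3721 = 0.4562
B_3 = 1 / 0.4562 = 2.1920
Σp_1ᵢ² = 0.30² + 0.15² + 0.36² + 0.17² + 0.02² = 0.0900 + 0.0225 + 0.1296 + 0.0289 + 0.0004 = 0.2714
B_1 = 1 / 0.2714 = 3.6846
Ranking by B (broadest → narrowest): species 1 (3.68) > species 3 (2.19) > species 2 (2.00)

species 1 > species 3 > species 2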